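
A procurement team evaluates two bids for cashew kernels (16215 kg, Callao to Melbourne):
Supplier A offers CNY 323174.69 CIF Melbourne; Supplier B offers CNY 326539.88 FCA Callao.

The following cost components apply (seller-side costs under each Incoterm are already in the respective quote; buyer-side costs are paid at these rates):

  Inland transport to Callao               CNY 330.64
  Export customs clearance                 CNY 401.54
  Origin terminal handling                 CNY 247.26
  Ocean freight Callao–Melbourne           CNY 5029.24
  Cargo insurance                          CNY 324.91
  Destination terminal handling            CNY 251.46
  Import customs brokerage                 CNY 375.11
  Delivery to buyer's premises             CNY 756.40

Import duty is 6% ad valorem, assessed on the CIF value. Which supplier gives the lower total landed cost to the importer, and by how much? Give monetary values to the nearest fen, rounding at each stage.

Supplier A is cheaper by CNY 9504.60

Supplier A (CIF):
The CIF price already equals the CIF value: 323174.69
Import duty = 323174.69 × 6% = 19390.48
Buyer bears (A): 251.46 + 375.11 + 756.40 = 1382.97
Landed cost (A) = invoice 323174.69 + 1382.97 + duty 19390.48 = 343948.14
Supplier B (FCA):
CIF value = FCA price + origin terminal + freight + insurance = 326539.88 + 247.26 + 5029.24 + 324.91 = 332141.29
Import duty = 332141.29 × 6% = 19928.48
Buyer bears (B): 247.26 + 5029.24 + 324.91 + 251.46 + 375.11 + 756.40 = 6984.38
Landed cost (B) = invoice 326539.88 + 6984.38 + duty 19928.48 = 353452.74
Difference = |343948.14 − 353452.74| = 9504.60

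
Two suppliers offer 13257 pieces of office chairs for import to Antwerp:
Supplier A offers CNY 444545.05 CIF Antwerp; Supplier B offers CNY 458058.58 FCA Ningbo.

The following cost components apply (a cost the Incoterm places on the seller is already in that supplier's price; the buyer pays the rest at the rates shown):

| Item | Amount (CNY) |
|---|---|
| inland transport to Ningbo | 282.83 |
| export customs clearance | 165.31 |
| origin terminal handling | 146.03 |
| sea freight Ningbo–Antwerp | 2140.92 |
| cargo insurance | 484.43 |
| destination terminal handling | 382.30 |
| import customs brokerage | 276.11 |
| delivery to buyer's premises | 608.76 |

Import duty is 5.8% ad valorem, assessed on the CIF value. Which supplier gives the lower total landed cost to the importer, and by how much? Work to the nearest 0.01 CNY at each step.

Supplier A (CIF):
The CIF price already equals the CIF value: 444545.05
Import duty = 444545.05 × 5.8% = 25783.61
Buyer bears (A): 382.30 + 276.11 + 608.76 = 1267.17
Landed cost (A) = invoice 444545.05 + 1267.17 + duty 25783.61 = 471595.83
Supplier B (FCA):
CIF value = FCA price + origin terminal + freight + insurance = 458058.58 + 146.03 + 2140.92 + 484.43 = 460829.96
Import duty = 460829.96 × 5.8% = 26728.14
Buyer bears (B): 146.03 + 2140.92 + 484.43 + 382.30 + 276.11 + 608.76 = 4038.55
Landed cost (B) = invoice 458058.58 + 4038.55 + duty 26728.14 = 488825.27
Difference = |471595.83 − 488825.27| = 17229.44

Supplier A is cheaper by CNY 17229.44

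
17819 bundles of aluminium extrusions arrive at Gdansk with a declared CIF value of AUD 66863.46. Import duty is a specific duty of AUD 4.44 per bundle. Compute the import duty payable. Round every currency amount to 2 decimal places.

Import duty = 17819 × 4.44 = 79116.36

Import duty: AUD 79116.36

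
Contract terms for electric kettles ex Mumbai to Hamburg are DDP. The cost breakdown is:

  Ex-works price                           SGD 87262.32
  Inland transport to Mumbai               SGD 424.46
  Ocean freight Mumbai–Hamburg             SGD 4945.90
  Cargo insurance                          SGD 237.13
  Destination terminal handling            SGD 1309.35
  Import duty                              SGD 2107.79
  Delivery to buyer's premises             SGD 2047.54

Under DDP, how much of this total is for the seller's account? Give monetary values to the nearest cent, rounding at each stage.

DDP: the seller bears all costs including import duty.
Seller's account: goods 87262.32 + inland to port 424.46 + freight 4945.90 + insurance 237.13 + destination terminal 1309.35 + duty 2107.79 + delivery 2047.54 = 98334.49
Buyer's account: 0.00

Seller's account: SGD 98334.49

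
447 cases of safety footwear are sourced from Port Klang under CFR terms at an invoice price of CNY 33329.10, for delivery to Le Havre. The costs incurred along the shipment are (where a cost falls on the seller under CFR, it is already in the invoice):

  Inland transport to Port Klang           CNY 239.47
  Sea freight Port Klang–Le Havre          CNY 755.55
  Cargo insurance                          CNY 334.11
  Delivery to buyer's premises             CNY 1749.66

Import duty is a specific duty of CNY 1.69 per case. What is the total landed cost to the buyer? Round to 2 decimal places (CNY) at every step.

Total landed cost: CNY 36168.30

CFR: the seller pays costs through ocean freight to the destination port, but not insurance.
Already in the invoice (seller's account under CFR): inland to port, freight — exclude.
CIF value = CFR price + insurance = 33329.10 + 334.11 = 33663.21
Import duty = 447 × 1.69 = 755.43
Buyer bears: insurance 334.11 + delivery 1749.66 + duty 755.43 = 2839.20
Landed cost = invoice 33329.10 + 2839.20 = 36168.30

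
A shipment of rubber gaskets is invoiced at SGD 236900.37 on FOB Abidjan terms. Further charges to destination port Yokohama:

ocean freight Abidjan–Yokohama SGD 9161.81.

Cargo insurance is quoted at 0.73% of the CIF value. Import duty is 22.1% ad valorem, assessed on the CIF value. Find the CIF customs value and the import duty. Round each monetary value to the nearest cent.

CIF value: SGD 247871.64; import duty: SGD 54779.63

Let C be the CIF value. C = FOB price + freight + 0.73% × C
C − 0.73% × C = 236900.37 + 9161.81
0.9927 × C = 246062.18
C = 246062.18 / 0.9927 = 247871.64
Insurance premium = 0.73% × 247871.64 = 1809.46
Import duty = 247871.64 × 22.1% = 54779.63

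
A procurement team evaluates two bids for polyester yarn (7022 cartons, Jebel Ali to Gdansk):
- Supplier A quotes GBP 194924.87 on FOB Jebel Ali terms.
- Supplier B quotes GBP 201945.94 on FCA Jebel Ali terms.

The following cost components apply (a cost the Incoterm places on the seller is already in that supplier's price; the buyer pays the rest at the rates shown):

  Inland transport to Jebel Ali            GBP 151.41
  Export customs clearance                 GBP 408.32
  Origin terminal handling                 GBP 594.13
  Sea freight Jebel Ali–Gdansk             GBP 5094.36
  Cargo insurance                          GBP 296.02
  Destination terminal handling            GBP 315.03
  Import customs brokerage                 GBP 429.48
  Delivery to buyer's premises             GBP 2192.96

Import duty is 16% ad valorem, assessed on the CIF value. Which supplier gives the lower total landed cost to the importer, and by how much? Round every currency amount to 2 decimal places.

Supplier A (FOB):
CIF value = FOB price + freight + insurance = 194924.87 + 5094.36 + 296.02 = 200315.25
Import duty = 200315.25 × 16% = 32050.44
Buyer bears (A): 5094.36 + 296.02 + 315.03 + 429.48 + 2192.96 = 8327.85
Landed cost (A) = invoice 194924.87 + 8327.85 + duty 32050.44 = 235303.16
Supplier B (FCA):
CIF value = FCA price + origin terminal + freight + insurance = 201945.94 + 594.13 + 5094.36 + 296.02 = 207930.45
Import duty = 207930.45 × 16% = 33268.87
Buyer bears (B): 594.13 + 5094.36 + 296.02 + 315.03 + 429.48 + 2192.96 = 8921.98
Landed cost (B) = invoice 201945.94 + 8921.98 + duty 33268.87 = 244136.79
Difference = |235303.16 − 244136.79| = 8833.63

Supplier A is cheaper by GBP 8833.63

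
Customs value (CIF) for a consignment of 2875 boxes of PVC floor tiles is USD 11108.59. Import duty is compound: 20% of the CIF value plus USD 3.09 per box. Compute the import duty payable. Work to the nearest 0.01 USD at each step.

Ad valorem component: 11108.59 × 20% = 2221.72
Specific component: 2875 × 3.09 = 8883.75
Import duty = 2221.72 + 8883.75 = 11105.47

Import duty: USD 11105.47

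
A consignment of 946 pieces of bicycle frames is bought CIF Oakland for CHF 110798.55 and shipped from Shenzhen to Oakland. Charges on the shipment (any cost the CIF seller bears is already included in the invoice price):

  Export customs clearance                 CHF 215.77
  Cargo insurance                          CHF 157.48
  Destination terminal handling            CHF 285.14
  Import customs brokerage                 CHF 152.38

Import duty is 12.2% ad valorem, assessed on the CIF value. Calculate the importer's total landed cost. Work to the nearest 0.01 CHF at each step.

CIF: the seller pays costs through ocean freight and marine insurance to the destination port.
Already in the invoice (seller's account under CIF): export clearance, insurance — exclude.
The CIF price already equals the CIF value: 110798.55
Import duty = 110798.55 × 12.2% = 13517.42
Buyer bears: destination terminal 285.14 + brokerage 152.38 + duty 13517.42 = 13954.94
Landed cost = invoice 110798.55 + 13954.94 = 124753.49

Total landed cost: CHF 124753.49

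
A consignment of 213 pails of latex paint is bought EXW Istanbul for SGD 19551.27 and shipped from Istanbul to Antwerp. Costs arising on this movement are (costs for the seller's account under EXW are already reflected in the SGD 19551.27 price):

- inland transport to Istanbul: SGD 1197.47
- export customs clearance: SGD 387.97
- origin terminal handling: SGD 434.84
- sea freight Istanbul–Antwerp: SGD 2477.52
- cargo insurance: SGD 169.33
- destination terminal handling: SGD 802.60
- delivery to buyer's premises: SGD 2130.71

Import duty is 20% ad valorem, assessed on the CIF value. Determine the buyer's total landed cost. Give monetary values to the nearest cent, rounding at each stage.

EXW: the seller makes goods available at their premises; the buyer bears all onward costs.
CIF value = EXW price + inland to port + export clearance + origin terminal + freight + insurance = 19551.27 + 1197.47 + 387.97 + 434.84 + 2477.52 + 169.33 = 24218.40
Import duty = 24218.40 × 20% = 4843.68
Buyer bears: inland to port 1197.47 + export clearance 387.97 + origin terminal 434.84 + freight 2477.52 + insurance 169.33 + destination terminal 802.60 + delivery 2130.71 + duty 4843.68 = 12444.12
Landed cost = invoice 19551.27 + 12444.12 = 31995.39

Total landed cost: SGD 31995.39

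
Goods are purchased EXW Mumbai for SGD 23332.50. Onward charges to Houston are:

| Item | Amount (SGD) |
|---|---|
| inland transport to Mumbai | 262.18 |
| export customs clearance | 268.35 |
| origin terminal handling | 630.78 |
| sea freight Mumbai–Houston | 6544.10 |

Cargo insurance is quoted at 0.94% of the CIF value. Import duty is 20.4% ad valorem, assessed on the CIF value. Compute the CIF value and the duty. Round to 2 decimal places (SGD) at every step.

CIF value: SGD 31332.43; import duty: SGD 6391.82

Let C be the CIF value. C = EXW price + pre-shipment costs + freight + 0.94% × C
C − 0.94% × C = 23332.50 + 262.18 + 268.35 + 630.78 + 6544.10
0.9906 × C = 31037.91
C = 31037.91 / 0.9906 = 31332.43
Insurance premium = 0.94% × 31332.43 = 294.52
Import duty = 31332.43 × 20.4% = 6391.82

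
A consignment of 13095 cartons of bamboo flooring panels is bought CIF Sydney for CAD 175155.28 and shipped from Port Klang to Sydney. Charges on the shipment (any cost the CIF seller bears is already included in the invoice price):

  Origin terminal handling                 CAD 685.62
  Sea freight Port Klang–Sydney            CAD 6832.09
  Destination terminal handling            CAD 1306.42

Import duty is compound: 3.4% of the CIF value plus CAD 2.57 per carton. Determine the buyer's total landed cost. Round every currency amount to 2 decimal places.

CIF: the seller pays costs through ocean freight and marine insurance to the destination port.
Already in the invoice (seller's account under CIF): origin terminal, freight — exclude.
The CIF price already equals the CIF value: 175155.28
Ad valorem component: 175155.28 × 3.4% = 5955.28
Specific component: 13095 × 2.57 = 33654.15
Import duty = 5955.28 + 33654.15 = 39609.43
Buyer bears: destination terminal 1306.42 + duty 39609.43 = 40915.85
Landed cost = invoice 175155.28 + 40915.85 = 216071.13

Total landed cost: CAD 216071.13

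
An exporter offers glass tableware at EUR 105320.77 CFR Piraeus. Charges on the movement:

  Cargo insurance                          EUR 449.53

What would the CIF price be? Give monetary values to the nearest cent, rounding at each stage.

From CFR to CIF, the seller additionally bears: insurance.
CIF price = 105320.77 + 449.53 = 105770.30

CIF price: EUR 105770.30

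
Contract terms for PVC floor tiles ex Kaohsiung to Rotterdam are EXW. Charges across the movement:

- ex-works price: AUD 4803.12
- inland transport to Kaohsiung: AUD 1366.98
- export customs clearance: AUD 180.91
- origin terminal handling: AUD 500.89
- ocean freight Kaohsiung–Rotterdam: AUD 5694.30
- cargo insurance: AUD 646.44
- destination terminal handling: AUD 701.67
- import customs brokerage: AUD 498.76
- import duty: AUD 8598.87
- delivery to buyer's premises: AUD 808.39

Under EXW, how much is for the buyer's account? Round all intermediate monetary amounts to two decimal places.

EXW: the seller makes goods available at their premises; the buyer bears all onward costs.
Seller's account: goods 4803.12 = 4803.12
Buyer's account: inland to port 1366.98 + export clearance 180.91 + origin terminal 500.89 + freight 5694.30 + insurance 646.44 + destination terminal 701.67 + brokerage 498.76 + duty 8598.87 + delivery 808.39 = 18997.21

Buyer's account: AUD 18997.21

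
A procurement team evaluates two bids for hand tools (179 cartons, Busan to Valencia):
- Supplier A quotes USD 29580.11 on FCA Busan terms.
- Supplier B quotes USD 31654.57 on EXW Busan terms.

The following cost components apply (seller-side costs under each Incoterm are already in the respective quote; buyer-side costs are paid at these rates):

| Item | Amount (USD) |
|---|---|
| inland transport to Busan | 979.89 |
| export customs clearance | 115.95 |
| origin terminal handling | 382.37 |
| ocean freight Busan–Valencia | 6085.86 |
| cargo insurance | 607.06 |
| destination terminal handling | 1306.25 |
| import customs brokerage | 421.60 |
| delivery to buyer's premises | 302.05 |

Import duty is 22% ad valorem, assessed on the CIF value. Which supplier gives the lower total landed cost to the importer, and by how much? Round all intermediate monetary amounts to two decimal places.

Supplier A is cheaper by USD 3867.76

Supplier A (FCA):
CIF value = FCA price + origin terminal + freight + insurance = 29580.11 + 382.37 + 6085.86 + 607.06 = 36655.40
Import duty = 36655.40 × 22% = 8064.19
Buyer bears (A): 382.37 + 6085.86 + 607.06 + 1306.25 + 421.60 + 302.05 = 9105.19
Landed cost (A) = invoice 29580.11 + 9105.19 + duty 8064.19 = 46749.49
Supplier B (EXW):
CIF value = EXW price + inland to port + export clearance + origin terminal + freight + insurance = 31654.57 + 979.89 + 115.95 + 382.37 + 6085.86 + 607.06 = 39825.70
Import duty = 39825.70 × 22% = 8761.65
Buyer bears (B): 979.89 + 115.95 + 382.37 + 6085.86 + 607.06 + 1306.25 + 421.60 + 302.05 = 10201.03
Landed cost (B) = invoice 31654.57 + 10201.03 + duty 8761.65 = 50617.25
Difference = |46749.49 − 50617.25| = 3867.76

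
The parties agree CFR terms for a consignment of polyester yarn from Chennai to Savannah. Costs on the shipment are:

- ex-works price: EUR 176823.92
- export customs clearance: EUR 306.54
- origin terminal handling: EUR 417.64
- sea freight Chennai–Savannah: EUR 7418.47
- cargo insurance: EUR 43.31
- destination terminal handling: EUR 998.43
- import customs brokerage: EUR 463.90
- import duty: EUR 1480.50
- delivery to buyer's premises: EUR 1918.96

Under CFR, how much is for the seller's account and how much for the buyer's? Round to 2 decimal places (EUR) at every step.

CFR: the seller pays costs through ocean freight to the destination port, but not insurance.
Seller's account: goods 176823.92 + export clearance 306.54 + origin terminal 417.64 + freight 7418.47 = 184966.57
Buyer's account: insurance 43.31 + destination terminal 998.43 + brokerage 463.90 + duty 1480.50 + delivery 1918.96 = 4905.10

Seller: EUR 184966.57; buyer: EUR 4905.10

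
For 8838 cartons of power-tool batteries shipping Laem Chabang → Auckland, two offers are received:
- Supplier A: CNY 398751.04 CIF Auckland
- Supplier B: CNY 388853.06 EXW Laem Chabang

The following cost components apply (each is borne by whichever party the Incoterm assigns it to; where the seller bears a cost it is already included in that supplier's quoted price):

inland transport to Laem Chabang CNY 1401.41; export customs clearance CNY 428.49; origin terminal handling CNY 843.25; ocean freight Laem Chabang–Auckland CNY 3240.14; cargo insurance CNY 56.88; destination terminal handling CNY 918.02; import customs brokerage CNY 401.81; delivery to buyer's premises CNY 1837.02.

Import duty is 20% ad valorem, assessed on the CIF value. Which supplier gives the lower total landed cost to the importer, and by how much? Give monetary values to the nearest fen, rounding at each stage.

Supplier B is cheaper by CNY 4713.37

Supplier A (CIF):
The CIF price already equals the CIF value: 398751.04
Import duty = 398751.04 × 20% = 79750.21
Buyer bears (A): 918.02 + 401.81 + 1837.02 = 3156.85
Landed cost (A) = invoice 398751.04 + 3156.85 + duty 79750.21 = 481658.10
Supplier B (EXW):
CIF value = EXW price + inland to port + export clearance + origin terminal + freight + insurance = 388853.06 + 1401.41 + 428.49 + 843.25 + 3240.14 + 56.88 = 394823.23
Import duty = 394823.23 × 20% = 78964.65
Buyer bears (B): 1401.41 + 428.49 + 843.25 + 3240.14 + 56.88 + 918.02 + 401.81 + 1837.02 = 9127.02
Landed cost (B) = invoice 388853.06 + 9127.02 + duty 78964.65 = 476944.73
Difference = |481658.10 − 476944.73| = 4713.37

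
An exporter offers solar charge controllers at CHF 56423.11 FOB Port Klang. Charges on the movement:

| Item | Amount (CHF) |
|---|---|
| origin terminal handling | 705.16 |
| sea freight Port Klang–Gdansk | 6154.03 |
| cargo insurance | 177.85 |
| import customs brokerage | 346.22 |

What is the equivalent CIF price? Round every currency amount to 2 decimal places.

Not relevant to the conversion: origin terminal — on the seller under both FOB and CIF; already in the FOB price and stays in the CIF price. brokerage — on the buyer under both terms; not part of either seller's price.
From FOB to CIF, the seller additionally bears: freight, insurance.
CIF price = 56423.11 + 6154.03 + 177.85 = 62754.99

CIF price: CHF 62754.99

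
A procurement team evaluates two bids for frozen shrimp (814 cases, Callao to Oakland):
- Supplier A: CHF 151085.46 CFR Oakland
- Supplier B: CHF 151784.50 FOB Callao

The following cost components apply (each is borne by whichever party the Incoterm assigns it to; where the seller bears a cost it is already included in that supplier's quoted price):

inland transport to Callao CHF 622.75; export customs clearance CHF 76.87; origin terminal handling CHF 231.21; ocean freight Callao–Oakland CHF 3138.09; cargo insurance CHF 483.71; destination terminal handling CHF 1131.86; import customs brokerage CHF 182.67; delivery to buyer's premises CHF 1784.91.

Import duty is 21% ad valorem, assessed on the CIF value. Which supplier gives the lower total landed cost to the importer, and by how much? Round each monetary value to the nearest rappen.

Supplier A is cheaper by CHF 4642.92

Supplier A (CFR):
CIF value = CFR price + insurance = 151085.46 + 483.71 = 151569.17
Import duty = 151569.17 × 21% = 31829.53
Buyer bears (A): 483.71 + 1131.86 + 182.67 + 1784.91 = 3583.15
Landed cost (A) = invoice 151085.46 + 3583.15 + duty 31829.53 = 186498.14
Supplier B (FOB):
CIF value = FOB price + freight + insurance = 151784.50 + 3138.09 + 483.71 = 155406.30
Import duty = 155406.30 × 21% = 32635.32
Buyer bears (B): 3138.09 + 483.71 + 1131.86 + 182.67 + 1784.91 = 6721.24
Landed cost (B) = invoice 151784.50 + 6721.24 + duty 32635.32 = 191141.06
Difference = |186498.14 − 191141.06| = 4642.92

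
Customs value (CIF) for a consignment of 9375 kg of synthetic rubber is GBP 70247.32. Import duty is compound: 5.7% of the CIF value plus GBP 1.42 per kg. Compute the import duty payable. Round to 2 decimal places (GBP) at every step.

Import duty: GBP 17316.60

Ad valorem component: 70247.32 × 5.7% = 4004.10
Specific component: 9375 × 1.42 = 13312.50
Import duty = 4004.10 + 13312.50 = 17316.60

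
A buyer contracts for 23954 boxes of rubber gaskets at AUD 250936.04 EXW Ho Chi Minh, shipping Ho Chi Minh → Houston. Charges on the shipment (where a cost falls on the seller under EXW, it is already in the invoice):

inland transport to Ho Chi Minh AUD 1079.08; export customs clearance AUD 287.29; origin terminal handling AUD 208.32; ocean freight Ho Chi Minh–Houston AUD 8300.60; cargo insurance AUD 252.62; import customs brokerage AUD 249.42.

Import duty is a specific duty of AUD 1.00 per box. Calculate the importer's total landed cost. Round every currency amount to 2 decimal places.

Total landed cost: AUD 285267.37

EXW: the seller makes goods available at their premises; the buyer bears all onward costs.
CIF value = EXW price + inland to port + export clearance + origin terminal + freight + insurance = 250936.04 + 1079.08 + 287.29 + 208.32 + 8300.60 + 252.62 = 261063.95
Import duty = 23954 × 1.00 = 23954.00
Buyer bears: inland to port 1079.08 + export clearance 287.29 + origin terminal 208.32 + freight 8300.60 + insurance 252.62 + brokerage 249.42 + duty 23954.00 = 34331.33
Landed cost = invoice 250936.04 + 34331.33 = 285267.37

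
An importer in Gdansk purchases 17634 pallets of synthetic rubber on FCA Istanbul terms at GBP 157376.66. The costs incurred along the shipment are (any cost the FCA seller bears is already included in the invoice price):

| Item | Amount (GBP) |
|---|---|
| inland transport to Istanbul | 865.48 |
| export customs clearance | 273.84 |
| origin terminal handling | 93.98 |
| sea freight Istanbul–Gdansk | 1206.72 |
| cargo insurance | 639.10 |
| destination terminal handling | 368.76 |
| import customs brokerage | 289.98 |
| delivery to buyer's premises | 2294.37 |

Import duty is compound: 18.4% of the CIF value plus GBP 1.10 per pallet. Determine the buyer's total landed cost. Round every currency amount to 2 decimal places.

FCA: the seller delivers export-cleared goods to the carrier; the buyer bears costs from that point.
Already in the invoice (seller's account under FCA): inland to port, export clearance — exclude.
CIF value = FCA price + origin terminal + freight + insurance = 157376.66 + 93.98 + 1206.72 + 639.10 = 159316.46
Ad valorem component: 159316.46 × 18.4% = 29314.23
Specific component: 17634 × 1.10 = 19397.40
Import duty = 29314.23 + 19397.40 = 48711.63
Buyer bears: origin terminal 93.98 + freight 1206.72 + insurance 639.10 + destination terminal 368.76 + brokerage 289.98 + delivery 2294.37 + duty 48711.63 = 53604.54
Landed cost = invoice 157376.66 + 53604.54 = 210981.20

Total landed cost: GBP 210981.20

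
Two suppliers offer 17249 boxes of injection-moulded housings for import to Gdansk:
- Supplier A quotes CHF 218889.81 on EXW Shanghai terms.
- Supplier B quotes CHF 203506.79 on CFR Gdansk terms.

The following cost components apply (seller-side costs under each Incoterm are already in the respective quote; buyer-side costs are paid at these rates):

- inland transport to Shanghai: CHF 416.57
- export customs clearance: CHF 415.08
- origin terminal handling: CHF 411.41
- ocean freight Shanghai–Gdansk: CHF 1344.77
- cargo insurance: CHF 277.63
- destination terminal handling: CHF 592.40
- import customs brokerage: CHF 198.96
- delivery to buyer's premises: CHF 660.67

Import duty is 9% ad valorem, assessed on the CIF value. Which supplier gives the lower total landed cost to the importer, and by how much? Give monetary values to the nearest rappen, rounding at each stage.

Supplier A (EXW):
CIF value = EXW price + inland to port + export clearance + origin terminal + freight + insurance = 218889.81 + 416.57 + 415.08 + 411.41 + 1344.77 + 277.63 = 221755.27
Import duty = 221755.27 × 9% = 19957.97
Buyer bears (A): 416.57 + 415.08 + 411.41 + 1344.77 + 277.63 + 592.40 + 198.96 + 660.67 = 4317.49
Landed cost (A) = invoice 218889.81 + 4317.49 + duty 19957.97 = 243165.27
Supplier B (CFR):
CIF value = CFR price + insurance = 203506.79 + 277.63 = 203784.42
Import duty = 203784.42 × 9% = 18340.60
Buyer bears (B): 277.63 + 592.40 + 198.96 + 660.67 = 1729.66
Landed cost (B) = invoice 203506.79 + 1729.66 + duty 18340.60 = 223577.05
Difference = |243165.27 − 223577.05| = 19588.22

Supplier B is cheaper by CHF 19588.22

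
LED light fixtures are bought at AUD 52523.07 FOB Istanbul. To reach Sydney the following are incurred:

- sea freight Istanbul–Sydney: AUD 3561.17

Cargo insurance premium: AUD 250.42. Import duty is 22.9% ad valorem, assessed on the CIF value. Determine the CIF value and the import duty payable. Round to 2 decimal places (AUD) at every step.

CIF = FOB price + freight + insurance
CIF = 52523.07 + 3561.17 + 250.42 = 56334.66
Import duty = 56334.66 × 22.9% = 12900.64

CIF value: AUD 56334.66; import duty: AUD 12900.64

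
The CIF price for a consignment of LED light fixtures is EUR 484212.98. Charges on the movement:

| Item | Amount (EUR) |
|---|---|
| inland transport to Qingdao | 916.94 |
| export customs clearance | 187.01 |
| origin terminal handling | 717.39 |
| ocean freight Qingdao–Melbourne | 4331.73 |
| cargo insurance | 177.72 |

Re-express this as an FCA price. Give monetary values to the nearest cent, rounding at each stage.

Not relevant to the conversion: inland to port, export clearance — on the seller under both CIF and FCA; already in the CIF price and stays in the FCA price.
From CIF to FCA, the seller no longer bears: origin terminal, freight, insurance.
FCA price = 484212.98 − 717.39 − 4331.73 − 177.72 = 478986.14

FCA price: EUR 478986.14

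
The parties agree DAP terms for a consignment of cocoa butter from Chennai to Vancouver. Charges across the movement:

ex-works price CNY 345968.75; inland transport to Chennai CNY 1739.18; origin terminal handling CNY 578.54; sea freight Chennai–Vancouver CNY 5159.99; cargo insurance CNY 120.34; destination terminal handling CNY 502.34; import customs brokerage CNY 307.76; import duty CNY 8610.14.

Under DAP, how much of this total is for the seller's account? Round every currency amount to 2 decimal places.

DAP: the seller bears all costs to the named destination except import duty and clearance.
Seller's account: goods 345968.75 + inland to port 1739.18 + origin terminal 578.54 + freight 5159.99 + insurance 120.34 + destination terminal 502.34 = 354069.14
Buyer's account: brokerage 307.76 + duty 8610.14 = 8917.90

Seller's account: CNY 354069.14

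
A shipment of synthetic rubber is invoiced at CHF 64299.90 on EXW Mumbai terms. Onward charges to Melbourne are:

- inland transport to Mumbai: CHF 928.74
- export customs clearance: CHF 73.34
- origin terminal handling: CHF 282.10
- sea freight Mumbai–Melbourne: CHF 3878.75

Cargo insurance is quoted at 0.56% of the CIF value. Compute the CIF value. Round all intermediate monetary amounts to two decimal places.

CIF value: CHF 69854.01

Let C be the CIF value. C = EXW price + pre-shipment costs + freight + 0.56% × C
C − 0.56% × C = 64299.90 + 928.74 + 73.34 + 282.10 + 3878.75
0.9944 × C = 69462.83
C = 69462.83 / 0.9944 = 69854.01
Insurance premium = 0.56% × 69854.01 = 391.18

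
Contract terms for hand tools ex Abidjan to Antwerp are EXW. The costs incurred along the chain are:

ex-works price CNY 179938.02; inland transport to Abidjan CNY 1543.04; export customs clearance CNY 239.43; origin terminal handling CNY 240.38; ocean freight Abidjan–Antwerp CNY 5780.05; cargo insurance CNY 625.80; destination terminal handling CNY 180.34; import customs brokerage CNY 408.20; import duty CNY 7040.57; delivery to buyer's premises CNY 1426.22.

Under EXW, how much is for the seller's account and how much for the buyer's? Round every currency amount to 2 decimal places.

Seller: CNY 179938.02; buyer: CNY 17484.03

EXW: the seller makes goods available at their premises; the buyer bears all onward costs.
Seller's account: goods 179938.02 = 179938.02
Buyer's account: inland to port 1543.04 + export clearance 239.43 + origin terminal 240.38 + freight 5780.05 + insurance 625.80 + destination terminal 180.34 + brokerage 408.20 + duty 7040.57 + delivery 1426.22 = 17484.03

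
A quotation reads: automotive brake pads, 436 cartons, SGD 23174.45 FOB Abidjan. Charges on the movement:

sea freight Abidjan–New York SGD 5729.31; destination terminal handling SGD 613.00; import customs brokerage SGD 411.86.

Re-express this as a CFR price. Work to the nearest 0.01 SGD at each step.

CFR price: SGD 28903.76

Not relevant to the conversion: brokerage, destination terminal — on the buyer under both terms; not part of either seller's price.
From FOB to CFR, the seller additionally bears: freight.
CFR price = 23174.45 + 5729.31 = 28903.76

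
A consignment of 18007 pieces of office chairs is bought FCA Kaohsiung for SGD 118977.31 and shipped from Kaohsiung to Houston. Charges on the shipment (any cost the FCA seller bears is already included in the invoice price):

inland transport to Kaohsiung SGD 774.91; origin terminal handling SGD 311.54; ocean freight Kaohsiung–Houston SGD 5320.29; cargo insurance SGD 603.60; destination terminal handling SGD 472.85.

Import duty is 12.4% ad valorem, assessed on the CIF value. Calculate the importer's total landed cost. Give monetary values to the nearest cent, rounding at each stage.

Total landed cost: SGD 141211.97

FCA: the seller delivers export-cleared goods to the carrier; the buyer bears costs from that point.
Already in the invoice (seller's account under FCA): inland to port — exclude.
CIF value = FCA price + origin terminal + freight + insurance = 118977.31 + 311.54 + 5320.29 + 603.60 = 125212.74
Import duty = 125212.74 × 12.4% = 15526.38
Buyer bears: origin terminal 311.54 + freight 5320.29 + insurance 603.60 + destination terminal 472.85 + duty 15526.38 = 22234.66
Landed cost = invoice 118977.31 + 22234.66 = 141211.97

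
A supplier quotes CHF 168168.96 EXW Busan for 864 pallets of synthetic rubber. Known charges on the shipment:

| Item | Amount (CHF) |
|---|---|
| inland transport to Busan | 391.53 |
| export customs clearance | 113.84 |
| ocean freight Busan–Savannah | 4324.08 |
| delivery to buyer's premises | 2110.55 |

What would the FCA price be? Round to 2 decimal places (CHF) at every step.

Not relevant to the conversion: delivery, freight — on the buyer under both terms; not part of either seller's price.
From EXW to FCA, the seller additionally bears: inland to port, export clearance.
FCA price = 168168.96 + 391.53 + 113.84 = 168674.33

FCA price: CHF 168674.33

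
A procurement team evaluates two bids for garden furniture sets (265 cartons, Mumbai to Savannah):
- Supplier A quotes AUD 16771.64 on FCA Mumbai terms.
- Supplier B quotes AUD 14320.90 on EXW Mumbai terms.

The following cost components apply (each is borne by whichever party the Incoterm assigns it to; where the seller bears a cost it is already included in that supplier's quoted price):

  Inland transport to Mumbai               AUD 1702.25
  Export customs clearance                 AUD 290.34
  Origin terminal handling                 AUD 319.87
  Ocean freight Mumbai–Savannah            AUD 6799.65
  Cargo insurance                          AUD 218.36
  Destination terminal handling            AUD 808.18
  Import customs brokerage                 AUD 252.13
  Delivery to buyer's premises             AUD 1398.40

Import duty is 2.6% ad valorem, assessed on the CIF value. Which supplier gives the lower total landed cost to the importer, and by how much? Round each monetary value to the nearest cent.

Supplier B is cheaper by AUD 470.06

Supplier A (FCA):
CIF value = FCA price + origin terminal + freight + insurance = 16771.64 + 319.87 + 6799.65 + 218.36 = 24109.52
Import duty = 24109.52 × 2.6% = 626.85
Buyer bears (A): 319.87 + 6799.65 + 218.36 + 808.18 + 252.13 + 1398.40 = 9796.59
Landed cost (A) = invoice 16771.64 + 9796.59 + duty 626.85 = 27195.08
Supplier B (EXW):
CIF value = EXW price + inland to port + export clearance + origin terminal + freight + insurance = 14320.90 + 1702.25 + 290.34 + 319.87 + 6799.65 + 218.36 = 23651.37
Import duty = 23651.37 × 2.6% = 614.94
Buyer bears (B): 1702.25 + 290.34 + 319.87 + 6799.65 + 218.36 + 808.18 + 252.13 + 1398.40 = 11789.18
Landed cost (B) = invoice 14320.90 + 11789.18 + duty 614.94 = 26725.02
Difference = |27195.08 − 26725.02| = 470.06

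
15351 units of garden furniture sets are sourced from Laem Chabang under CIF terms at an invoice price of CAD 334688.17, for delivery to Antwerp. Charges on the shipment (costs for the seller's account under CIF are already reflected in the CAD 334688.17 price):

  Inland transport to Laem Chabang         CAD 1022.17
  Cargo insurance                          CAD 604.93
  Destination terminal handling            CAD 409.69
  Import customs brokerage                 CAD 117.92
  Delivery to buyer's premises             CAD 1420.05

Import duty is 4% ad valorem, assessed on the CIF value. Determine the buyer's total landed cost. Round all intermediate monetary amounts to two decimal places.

CIF: the seller pays costs through ocean freight and marine insurance to the destination port.
Already in the invoice (seller's account under CIF): inland to port, insurance — exclude.
The CIF price already equals the CIF value: 334688.17
Import duty = 334688.17 × 4% = 13387.53
Buyer bears: destination terminal 409.69 + brokerage 117.92 + delivery 1420.05 + duty 13387.53 = 15335.19
Landed cost = invoice 334688.17 + 15335.19 = 350023.36

Total landed cost: CAD 350023.36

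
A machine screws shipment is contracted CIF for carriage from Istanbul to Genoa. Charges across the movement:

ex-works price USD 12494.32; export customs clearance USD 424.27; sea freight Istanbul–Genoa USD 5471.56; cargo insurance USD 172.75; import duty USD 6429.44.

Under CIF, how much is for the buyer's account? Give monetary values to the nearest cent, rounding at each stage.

Buyer's account: USD 6429.44

CIF: the seller pays costs through ocean freight and marine insurance to the destination port.
Seller's account: goods 12494.32 + export clearance 424.27 + freight 5471.56 + insurance 172.75 = 18562.90
Buyer's account: duty 6429.44 = 6429.44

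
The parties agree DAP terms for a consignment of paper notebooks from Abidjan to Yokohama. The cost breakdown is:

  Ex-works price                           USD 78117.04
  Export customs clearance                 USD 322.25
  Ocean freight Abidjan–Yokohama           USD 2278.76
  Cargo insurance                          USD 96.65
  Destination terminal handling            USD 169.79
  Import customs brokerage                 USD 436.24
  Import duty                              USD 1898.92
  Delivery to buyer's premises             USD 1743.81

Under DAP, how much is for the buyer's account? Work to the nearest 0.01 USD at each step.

Buyer's account: USD 2335.16

DAP: the seller bears all costs to the named destination except import duty and clearance.
Seller's account: goods 78117.04 + export clearance 322.25 + freight 2278.76 + insurance 96.65 + destination terminal 169.79 + delivery 1743.81 = 82728.30
Buyer's account: brokerage 436.24 + duty 1898.92 = 2335.16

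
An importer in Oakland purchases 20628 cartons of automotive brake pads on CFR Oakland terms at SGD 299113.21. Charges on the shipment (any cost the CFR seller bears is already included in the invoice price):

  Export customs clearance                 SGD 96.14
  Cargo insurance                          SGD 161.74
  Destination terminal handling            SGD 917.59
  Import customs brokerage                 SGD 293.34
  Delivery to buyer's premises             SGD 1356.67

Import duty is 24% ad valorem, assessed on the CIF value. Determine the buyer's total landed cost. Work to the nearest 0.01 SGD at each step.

CFR: the seller pays costs through ocean freight to the destination port, but not insurance.
Already in the invoice (seller's account under CFR): export clearance — exclude.
CIF value = CFR price + insurance = 299113.21 + 161.74 = 299274.95
Import duty = 299274.95 × 24% = 71825.99
Buyer bears: insurance 161.74 + destination terminal 917.59 + brokerage 293.34 + delivery 1356.67 + duty 71825.99 = 74555.33
Landed cost = invoice 299113.21 + 74555.33 = 373668.54

Total landed cost: SGD 373668.54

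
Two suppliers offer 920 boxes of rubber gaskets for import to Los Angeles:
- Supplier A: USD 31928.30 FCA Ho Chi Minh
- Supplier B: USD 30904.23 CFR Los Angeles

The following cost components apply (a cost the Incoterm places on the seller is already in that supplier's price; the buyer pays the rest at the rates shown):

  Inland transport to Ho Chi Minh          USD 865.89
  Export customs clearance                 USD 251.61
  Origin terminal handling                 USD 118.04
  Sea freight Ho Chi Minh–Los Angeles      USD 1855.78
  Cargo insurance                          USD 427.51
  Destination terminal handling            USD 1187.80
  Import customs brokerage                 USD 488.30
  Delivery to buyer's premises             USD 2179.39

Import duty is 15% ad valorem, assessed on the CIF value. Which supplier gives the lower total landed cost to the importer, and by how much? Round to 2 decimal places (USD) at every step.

Supplier A (FCA):
CIF value = FCA price + origin terminal + freight + insurance = 31928.30 + 118.04 + 1855.78 + 427.51 = 34329.63
Import duty = 34329.63 × 15% = 5149.44
Buyer bears (A): 118.04 + 1855.78 + 427.51 + 1187.80 + 488.30 + 2179.39 = 6256.82
Landed cost (A) = invoice 31928.30 + 6256.82 + duty 5149.44 = 43334.56
Supplier B (CFR):
CIF value = CFR price + insurance = 30904.23 + 427.51 = 31331.74
Import duty = 31331.74 × 15% = 4699.76
Buyer bears (B): 427.51 + 1187.80 + 488.30 + 2179.39 = 4283.00
Landed cost (B) = invoice 30904.23 + 4283.00 + duty 4699.76 = 39886.99
Difference = |43334.56 − 39886.99| = 3447.57

Supplier B is cheaper by USD 3447.57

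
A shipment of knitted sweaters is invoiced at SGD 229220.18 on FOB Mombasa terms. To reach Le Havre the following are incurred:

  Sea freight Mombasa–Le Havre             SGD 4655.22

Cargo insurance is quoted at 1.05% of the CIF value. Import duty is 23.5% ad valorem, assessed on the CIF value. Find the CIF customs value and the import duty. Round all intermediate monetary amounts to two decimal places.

Let C be the CIF value. C = FOB price + freight + 1.05% × C
C − 1.05% × C = 229220.18 + 4655.22
0.9895 × C = 233875.40
C = 233875.40 / 0.9895 = 236357.15
Insurance premium = 1.05% × 236357.15 = 2481.75
Import duty = 236357.15 × 23.5% = 55543.93

CIF value: SGD 236357.15; import duty: SGD 55543.93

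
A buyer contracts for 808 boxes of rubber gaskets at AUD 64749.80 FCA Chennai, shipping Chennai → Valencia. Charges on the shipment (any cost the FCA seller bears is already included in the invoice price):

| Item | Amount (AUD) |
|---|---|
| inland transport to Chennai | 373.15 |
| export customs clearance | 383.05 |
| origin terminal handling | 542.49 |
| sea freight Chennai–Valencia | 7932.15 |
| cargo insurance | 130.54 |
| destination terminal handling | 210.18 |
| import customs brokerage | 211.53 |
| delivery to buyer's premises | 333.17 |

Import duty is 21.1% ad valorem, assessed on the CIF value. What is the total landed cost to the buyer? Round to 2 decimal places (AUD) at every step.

FCA: the seller delivers export-cleared goods to the carrier; the buyer bears costs from that point.
Already in the invoice (seller's account under FCA): inland to port, export clearance — exclude.
CIF value = FCA price + origin terminal + freight + insurance = 64749.80 + 542.49 + 7932.15 + 130.54 = 73354.98
Import duty = 73354.98 × 21.1% = 15477.90
Buyer bears: origin terminal 542.49 + freight 7932.15 + insurance 130.54 + destination terminal 210.18 + brokerage 211.53 + delivery 333.17 + duty 15477.90 = 24837.96
Landed cost = invoice 64749.80 + 24837.96 = 89587.76

Total landed cost: AUD 89587.76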